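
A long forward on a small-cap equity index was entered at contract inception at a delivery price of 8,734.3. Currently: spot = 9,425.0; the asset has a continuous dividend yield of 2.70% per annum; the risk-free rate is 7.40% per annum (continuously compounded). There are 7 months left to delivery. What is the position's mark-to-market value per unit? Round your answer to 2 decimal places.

Current fair forward for the remaining 7 months: F = S·e^((r − q)·T), (r − q) = 0.0740 − 0.0270 = 0.0470
F = 9425.0 · e^(0.0470 × 7/12) = 9425.0 × 1.02779596 = 9686.9769
Value of long forward = (F − K)·e^(−rT) = (9686.9769 − 8734.3) · e^(−0.0740·7/12)
= 952.6769 × 0.95775175 = 912.43

912.43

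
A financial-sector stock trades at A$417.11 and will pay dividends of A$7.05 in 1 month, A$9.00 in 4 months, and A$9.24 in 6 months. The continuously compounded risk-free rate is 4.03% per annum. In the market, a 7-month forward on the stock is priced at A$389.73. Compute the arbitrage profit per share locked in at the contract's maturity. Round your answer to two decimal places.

A$11.75 per share

PV(dividends) I = 7.05·e^(−0.0403·1/12) + 9.00·e^(−0.0403·4/12) + 9.24·e^(−0.0403·6/12) = 24.9619
Fair forward F* = (S − I)·e^(rT) = (417.11 − 24.9619)·e^0.023508 = 392.1481 × 1.023786 = 401.4757
Market A$389.73 < fair 401.4757: forward underpriced → reverse cash-and-carry (short the stock, invest proceeds at r, pay the dividends, go long the forward).
Profit at T = |F_mkt − F*| = |389.73 − 401.4757| = A$11.75 per share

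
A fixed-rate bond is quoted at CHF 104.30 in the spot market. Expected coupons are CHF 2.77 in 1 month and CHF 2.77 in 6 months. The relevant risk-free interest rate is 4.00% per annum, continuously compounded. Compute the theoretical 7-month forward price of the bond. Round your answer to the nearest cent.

CHF 101.16

PV(coupons) I = 2.77·e^(−0.0400·1/12) + 2.77·e^(−0.0400·6/12)
I = 2.7608 + 2.7152 = 5.4760
F = (S − I)·e^(rT) = (104.30 − 5.4760) · e^(0.0400·7/12)
= 98.8240 · e^0.023333 = 98.8240 × 1.023607 = CHF 101.16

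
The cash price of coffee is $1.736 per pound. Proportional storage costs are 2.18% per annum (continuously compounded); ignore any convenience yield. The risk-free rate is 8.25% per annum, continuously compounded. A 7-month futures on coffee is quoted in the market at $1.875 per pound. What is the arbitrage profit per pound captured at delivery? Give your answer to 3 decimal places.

$0.030 per pound

Fair futures: F* = S·e^(carry·T), with carry = (r + u) = 0.0825 + 0.0218 = 0.1043
F* = 1.736 · e^(0.1043 × 7/12) = 1.736 · e^0.060842 = 1.736 × 1.062731 = $1.8449
Market $1.875 > fair $1.8449: forward overpriced → cash-and-carry (buy spot, short the forward).
At maturity, profit = |F_mkt − F*| = |1.875 − 1.8449| = $0.030 per pound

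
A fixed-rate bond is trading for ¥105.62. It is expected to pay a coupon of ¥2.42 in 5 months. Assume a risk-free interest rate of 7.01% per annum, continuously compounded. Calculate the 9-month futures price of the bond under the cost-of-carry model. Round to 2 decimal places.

PV(coupons) I = 2.42·e^(−0.0701·5/12)
I = 2.3503
F = (S − I)·e^(rT) = (105.62 − 2.3503) · e^(0.0701·9/12)
= 103.2697 · e^0.052575 = 103.2697 × 1.053982 = ¥108.84

¥108.84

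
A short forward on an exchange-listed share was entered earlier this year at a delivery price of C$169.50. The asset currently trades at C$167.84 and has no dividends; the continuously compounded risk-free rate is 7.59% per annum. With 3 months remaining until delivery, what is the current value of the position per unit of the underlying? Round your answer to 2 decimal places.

-C$1.53

Current fair forward for the remaining 3 months: F = S·e^(r·T), r = 0.0759
F = 167.84 · e^(0.0759 × 3/12) = 167.84 × 1.019156 = 171.0551
Value of long forward = (F − K)·e^(−rT) = (171.0551 − 169.50) · e^(−0.0759·3/12)
= 1.5551 × 0.981204 = 1.53
Short position value = −(long value) = -C$1.53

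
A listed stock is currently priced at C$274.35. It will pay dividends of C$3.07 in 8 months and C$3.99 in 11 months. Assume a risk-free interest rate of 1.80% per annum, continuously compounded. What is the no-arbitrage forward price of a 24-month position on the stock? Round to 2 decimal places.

C$277.19

PV(dividends) I = 3.07·e^(−0.0180·8/12) + 3.99·e^(−0.0180·11/12)
I = 3.0334 + 3.9247 = 6.9581
F = (S − I)·e^(rT) = (274.35 − 6.9581) · e^(0.0180·24/12)
= 267.3919 · e^0.036000 = 267.3919 × 1.036656 = C$277.19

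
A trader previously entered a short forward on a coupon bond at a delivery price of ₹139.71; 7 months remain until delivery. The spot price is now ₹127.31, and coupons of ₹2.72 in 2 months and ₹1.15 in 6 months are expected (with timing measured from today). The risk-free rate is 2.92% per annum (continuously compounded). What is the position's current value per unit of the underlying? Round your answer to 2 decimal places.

PV(remaining coupons) I = 2.72·e^(−0.0292·2/12) + 1.15·e^(−0.0292·6/12) = 3.8401
Current forward F = (S − I)·e^(rT) = (127.31 − 3.8401)·e^(0.0292·7/12) = 123.4699 × 1.017179 = 125.5910
Value (long) = (F − K)·e^(−rT) = (125.5910 − 139.71) × 0.983111 = -13.8805
Short position value = −(long value) = ₹13.88

₹13.88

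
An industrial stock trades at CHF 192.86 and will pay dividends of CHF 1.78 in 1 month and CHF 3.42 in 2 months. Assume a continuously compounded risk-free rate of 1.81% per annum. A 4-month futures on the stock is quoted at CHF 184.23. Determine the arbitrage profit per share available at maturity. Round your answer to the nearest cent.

CHF 4.58 per share

PV(dividends) I = 1.78·e^(−0.0181·1/12) + 3.42·e^(−0.0181·2/12) = 5.1870
Fair futures F* = (S − I)·e^(rT) = (192.86 − 5.1870)·e^0.006033 = 187.6730 × 1.006051 = 188.8086
Market CHF 184.23 < fair 188.8086: forward underpriced → reverse cash-and-carry (short the stock, invest proceeds at r, pay the dividends, go long the forward).
Profit at T = |F_mkt − F*| = |184.23 − 188.8086| = CHF 4.58 per share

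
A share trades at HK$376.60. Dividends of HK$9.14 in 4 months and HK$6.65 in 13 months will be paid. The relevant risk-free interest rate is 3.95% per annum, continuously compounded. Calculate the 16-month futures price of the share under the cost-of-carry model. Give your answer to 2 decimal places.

HK$380.74

PV(dividends) I = 9.14·e^(−0.0395·4/12) + 6.65·e^(−0.0395·13/12)
I = 9.0204 + 6.3714 = 15.3918
F = (S − I)·e^(rT) = (376.60 − 15.3918) · e^(0.0395·16/12)
= 361.2082 · e^0.052667 = 361.2082 × 1.054079 = HK$380.74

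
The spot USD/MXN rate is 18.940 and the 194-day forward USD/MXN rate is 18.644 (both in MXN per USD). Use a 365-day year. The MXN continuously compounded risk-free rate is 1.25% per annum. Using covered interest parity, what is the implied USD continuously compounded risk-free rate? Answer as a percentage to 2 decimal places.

4.21%

F = S·e^((r_MXN − r_USD)T) ⇒ r_USD = r_MXN − ln(F/S)/T
ln(18.644/18.940) = -0.015752; /(194/365) = -0.029636
r_USD = 0.0125 + 0.029636 = 0.042136
r_USD = 4.21%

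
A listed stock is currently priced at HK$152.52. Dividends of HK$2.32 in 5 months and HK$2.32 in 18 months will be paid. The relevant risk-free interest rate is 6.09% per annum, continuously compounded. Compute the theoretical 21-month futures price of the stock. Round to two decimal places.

HK$164.80

PV(dividends) I = 2.32·e^(−0.0609·5/12) + 2.32·e^(−0.0609·18/12)
I = 2.2619 + 2.1175 = 4.3794
F = (S − I)·e^(rT) = (152.52 − 4.3794) · e^(0.0609·21/12)
= 148.1406 · e^0.106575 = 148.1406 × 1.112461 = HK$164.80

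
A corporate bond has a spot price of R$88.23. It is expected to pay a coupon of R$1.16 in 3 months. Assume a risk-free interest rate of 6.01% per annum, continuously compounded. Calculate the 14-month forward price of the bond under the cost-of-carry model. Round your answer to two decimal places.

PV(coupons) I = 1.16·e^(−0.0601·3/12)
I = 1.1427
F = (S − I)·e^(rT) = (88.23 − 1.1427) · e^(0.0601·14/12)
= 87.0873 · e^0.070117 = 87.0873 × 1.072634 = R$93.41

R$93.41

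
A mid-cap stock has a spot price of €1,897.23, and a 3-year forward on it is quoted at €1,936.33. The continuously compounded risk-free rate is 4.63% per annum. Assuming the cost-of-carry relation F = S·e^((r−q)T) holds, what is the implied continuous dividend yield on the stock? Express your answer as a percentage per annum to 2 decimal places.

From F = S·e^((r−q)T): (r − q) = ln(F/S)/T
ln(1936.33/1897.23) = ln(1.020609) = 0.020400
(r − q) = 0.020400 / (3) = 0.006800
q = r − ln(F/S)/T = 0.0463 − 0.006800 = 0.039500
q = 3.95%

3.95%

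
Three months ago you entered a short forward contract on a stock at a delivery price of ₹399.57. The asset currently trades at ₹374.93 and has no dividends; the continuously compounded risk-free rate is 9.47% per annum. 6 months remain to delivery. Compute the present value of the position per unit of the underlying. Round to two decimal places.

Current fair forward for the remaining 6 months: F = S·e^(r·T), r = 0.0947
F = 374.93 · e^(0.0947 × 6/12) = 374.93 × 1.048489 = 393.1100
Value of long forward = (F − K)·e^(−rT) = (393.1100 − 399.57) · e^(−0.0947·6/12)
= -6.4600 × 0.953754 = -6.16
Short position value = −(long value) = ₹6.16

₹6.16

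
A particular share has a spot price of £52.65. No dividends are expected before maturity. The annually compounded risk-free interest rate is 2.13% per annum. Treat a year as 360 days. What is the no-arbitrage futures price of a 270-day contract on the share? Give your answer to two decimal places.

F = S · (1+r)^T
= 52.65 × 1.015933
F = £53.49

£53.49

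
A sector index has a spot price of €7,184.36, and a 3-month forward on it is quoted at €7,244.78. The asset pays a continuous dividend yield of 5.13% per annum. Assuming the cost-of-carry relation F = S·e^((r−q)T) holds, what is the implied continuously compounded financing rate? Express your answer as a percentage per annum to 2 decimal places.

8.48%

From F = S·e^((r−q)T): (r − q) = ln(F/S)/T
ln(7244.78/7184.36) = ln(1.008410) = 0.008375
(r − q) = 0.008375 / (3/12) = 0.033500
r = ln(F/S)/T + q = 0.033500 + 0.0513 = 0.084800
r = 8.48%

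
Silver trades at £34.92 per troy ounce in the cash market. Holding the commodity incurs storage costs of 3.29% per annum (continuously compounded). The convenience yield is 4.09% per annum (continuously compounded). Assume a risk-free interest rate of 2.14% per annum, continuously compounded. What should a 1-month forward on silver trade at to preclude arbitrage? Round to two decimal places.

Net carry = r + u − y = 0.0214 + 0.0329 − 0.0409 = 0.0134
F = S·e^((r+u−y)T) = 34.92 · e^(0.0134 × 1/12) = 34.92 · e^0.001117
= 34.92 × 1.001118 = £34.96 per troy ounce

£34.96 per troy ounce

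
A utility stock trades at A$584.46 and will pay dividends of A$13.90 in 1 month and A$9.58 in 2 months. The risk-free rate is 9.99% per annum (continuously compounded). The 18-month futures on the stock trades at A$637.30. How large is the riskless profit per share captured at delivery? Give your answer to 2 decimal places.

A$14.69 per share

PV(dividends) I = 13.90·e^(−0.0999·1/12) + 9.58·e^(−0.0999·2/12) = 23.2066
Fair futures F* = (S − I)·e^(rT) = (584.46 − 23.2066)·e^0.149850 = 561.2534 × 1.161660 = 651.9856
Market A$637.30 < fair 651.9856: forward underpriced → reverse cash-and-carry (short the stock, invest proceeds at r, pay the dividends, go long the forward).
Profit at T = |F_mkt − F*| = |637.30 − 651.9856| = A$14.69 per share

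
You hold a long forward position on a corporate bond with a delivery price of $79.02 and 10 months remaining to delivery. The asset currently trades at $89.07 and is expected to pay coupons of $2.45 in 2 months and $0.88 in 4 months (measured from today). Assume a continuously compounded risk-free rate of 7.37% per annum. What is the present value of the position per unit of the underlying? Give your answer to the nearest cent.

PV(remaining coupons) I = 2.45·e^(−0.0737·2/12) + 0.88·e^(−0.0737·4/12) = 3.2787
Current forward F = (S − I)·e^(rT) = (89.07 − 3.2787)·e^(0.0737·10/12) = 85.7913 × 1.063342 = 91.2255
Value (long) = (F − K)·e^(−rT) = (91.2255 − 79.02) × 0.940431 = 11.4784
Value = $11.48

$11.48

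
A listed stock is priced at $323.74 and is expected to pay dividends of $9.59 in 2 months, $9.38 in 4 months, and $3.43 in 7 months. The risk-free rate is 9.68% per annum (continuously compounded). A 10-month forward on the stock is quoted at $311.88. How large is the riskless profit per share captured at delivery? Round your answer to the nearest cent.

PV(dividends) I = 9.59·e^(−0.0968·2/12) + 9.38·e^(−0.0968·4/12) + 3.43·e^(−0.0968·7/12) = 21.7604
Fair forward F* = (S − I)·e^(rT) = (323.74 − 21.7604)·e^0.080667 = 301.9796 × 1.084010 = 327.3489
Market $311.88 < fair 327.3489: forward underpriced → reverse cash-and-carry (short the stock, invest proceeds at r, pay the dividends, go long the forward).
Profit at T = |F_mkt − F*| = |311.88 − 327.3489| = $15.47 per share

$15.47 per share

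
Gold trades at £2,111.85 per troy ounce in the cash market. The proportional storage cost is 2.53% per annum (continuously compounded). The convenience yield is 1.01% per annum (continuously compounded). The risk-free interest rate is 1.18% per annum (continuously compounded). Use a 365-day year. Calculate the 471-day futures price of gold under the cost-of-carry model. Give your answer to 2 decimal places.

Net carry = r + u − y = 0.0118 + 0.0253 − 0.0101 = 0.0270
F = S·e^((r+u−y)T) = 2111.85 · e^(0.0270 × 471/365) = 2111.85 · e^0.03484110
= 2111.85 × 1.03545516 = £2,186.73 per troy ounce

£2,186.73 per troy ounce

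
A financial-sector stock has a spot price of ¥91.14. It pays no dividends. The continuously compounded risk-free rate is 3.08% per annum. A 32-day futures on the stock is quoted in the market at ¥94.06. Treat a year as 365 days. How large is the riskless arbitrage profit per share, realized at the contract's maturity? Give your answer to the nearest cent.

Fair futures: F* = S·e^(carry·T), with carry = r = 0.0308
F* = 91.14 · e^(0.0308 × 32/365) = 91.14 · e^0.002700 = 91.14 × 1.002704 = ¥91.3864
Market ¥94.06 > fair ¥91.3864: forward overpriced → cash-and-carry (buy spot, short the forward).
At maturity, profit = |F_mkt − F*| = |94.06 − 91.3864| = ¥2.67 per share

¥2.67 per share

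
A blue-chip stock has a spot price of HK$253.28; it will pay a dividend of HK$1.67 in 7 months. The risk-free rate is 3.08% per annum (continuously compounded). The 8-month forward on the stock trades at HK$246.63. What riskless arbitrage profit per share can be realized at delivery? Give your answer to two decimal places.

HK$10.23 per share

PV(dividends) I = 1.67·e^(−0.0308·7/12) = 1.6403
Fair forward F* = (S − I)·e^(rT) = (253.28 − 1.6403)·e^0.020533 = 251.6397 × 1.020745 = 256.8600
Market HK$246.63 < fair 256.8600: forward underpriced → reverse cash-and-carry (short the stock, invest proceeds at r, pay the dividends, go long the forward).
Profit at T = |F_mkt − F*| = |246.63 − 256.8600| = HK$10.23 per share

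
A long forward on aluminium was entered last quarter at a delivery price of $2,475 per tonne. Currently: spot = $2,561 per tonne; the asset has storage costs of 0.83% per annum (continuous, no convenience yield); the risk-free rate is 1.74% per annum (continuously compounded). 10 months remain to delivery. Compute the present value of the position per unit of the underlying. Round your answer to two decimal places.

Current fair forward for the remaining 10 months: F = S·e^((r + u)·T), (r + u) = 0.0174 + 0.0083 = 0.0257
F = 2561 · e^(0.0257 × 10/12) = 2561 × 1.02164765 = 2616.4396
Value of long forward = (F − K)·e^(−rT) = (2616.4396 − 2475) · e^(−0.0174·10/12)
= 141.4396 × 0.98560462 = 139.40

$139.40 per tonne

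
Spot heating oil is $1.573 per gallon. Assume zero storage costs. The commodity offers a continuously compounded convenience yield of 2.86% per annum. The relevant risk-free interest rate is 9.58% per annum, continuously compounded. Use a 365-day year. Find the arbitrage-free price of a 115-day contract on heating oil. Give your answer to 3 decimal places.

$1.607 per gallon

Net carry = r + u − y = 0.0958 + 0.0000 − 0.0286 = 0.0672
F = S·e^((r+u−y)T) = 1.573 · e^(0.0672 × 115/365) = 1.573 · e^0.021173
= 1.573 × 1.021399 = $1.607 per gallon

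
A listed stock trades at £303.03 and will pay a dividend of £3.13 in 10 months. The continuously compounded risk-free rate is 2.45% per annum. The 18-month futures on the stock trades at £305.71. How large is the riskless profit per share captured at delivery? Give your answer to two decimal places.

£5.48 per share

PV(dividends) I = 3.13·e^(−0.0245·10/12) = 3.0667
Fair futures F* = (S − I)·e^(rT) = (303.03 − 3.0667)·e^0.036750 = 299.9633 × 1.037434 = 311.1921
Market £305.71 < fair 311.1921: forward underpriced → reverse cash-and-carry (short the stock, invest proceeds at r, pay the dividends, go long the forward).
Profit at T = |F_mkt − F*| = |305.71 − 311.1921| = £5.48 per share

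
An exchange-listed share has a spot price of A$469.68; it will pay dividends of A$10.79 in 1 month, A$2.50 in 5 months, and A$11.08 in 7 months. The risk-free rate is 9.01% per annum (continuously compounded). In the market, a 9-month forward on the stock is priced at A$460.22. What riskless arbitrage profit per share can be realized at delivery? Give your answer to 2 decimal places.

A$17.01 per share

PV(dividends) I = 10.79·e^(−0.0901·1/12) + 2.50·e^(−0.0901·5/12) + 11.08·e^(−0.0901·7/12) = 23.6299
Fair forward F* = (S − I)·e^(rT) = (469.68 − 23.6299)·e^0.067575 = 446.0501 × 1.069910 = 477.2335
Market A$460.22 < fair 477.2335: forward underpriced → reverse cash-and-carry (short the stock, invest proceeds at r, pay the dividends, go long the forward).
Profit at T = |F_mkt − F*| = |460.22 − 477.2335| = A$17.01 per share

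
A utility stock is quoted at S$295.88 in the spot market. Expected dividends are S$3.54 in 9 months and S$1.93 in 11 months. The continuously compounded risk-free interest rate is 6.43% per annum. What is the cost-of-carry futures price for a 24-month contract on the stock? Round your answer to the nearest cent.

PV(dividends) I = 3.54·e^(−0.0643·9/12) + 1.93·e^(−0.0643·11/12)
I = 3.3733 + 1.8195 = 5.1928
F = (S − I)·e^(rT) = (295.88 − 5.1928) · e^(0.0643·24/12)
= 290.6872 · e^0.128600 = 290.6872 × 1.137235 = S$330.58

S$330.58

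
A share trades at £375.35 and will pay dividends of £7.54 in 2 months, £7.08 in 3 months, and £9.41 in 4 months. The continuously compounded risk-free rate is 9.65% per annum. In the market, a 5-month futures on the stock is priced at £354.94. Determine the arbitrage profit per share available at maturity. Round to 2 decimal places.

PV(dividends) I = 7.54·e^(−0.0965·2/12) + 7.08·e^(−0.0965·3/12) + 9.41·e^(−0.0965·4/12) = 23.4431
Fair futures F* = (S − I)·e^(rT) = (375.35 − 23.4431)·e^0.040208 = 351.9069 × 1.041027 = 366.3446
Market £354.94 < fair 366.3446: forward underpriced → reverse cash-and-carry (short the stock, invest proceeds at r, pay the dividends, go long the forward).
Profit at T = |F_mkt − F*| = |354.94 − 366.3446| = £11.40 per share

£11.40 per share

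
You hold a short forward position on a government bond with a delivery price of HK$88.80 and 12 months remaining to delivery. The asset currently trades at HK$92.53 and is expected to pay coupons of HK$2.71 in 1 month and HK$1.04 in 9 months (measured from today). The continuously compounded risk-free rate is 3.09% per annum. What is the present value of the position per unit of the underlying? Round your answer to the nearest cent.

-HK$2.71

PV(remaining coupons) I = 2.71·e^(−0.0309·1/12) + 1.04·e^(−0.0309·9/12) = 3.7192
Current forward F = (S − I)·e^(rT) = (92.53 − 3.7192)·e^(0.0309·12/12) = 88.8108 × 1.031382 = 91.5979
Value (long) = (F − K)·e^(−rT) = (91.5979 − 88.80) × 0.969573 = 2.7128
Short position value = −(long value) = -HK$2.71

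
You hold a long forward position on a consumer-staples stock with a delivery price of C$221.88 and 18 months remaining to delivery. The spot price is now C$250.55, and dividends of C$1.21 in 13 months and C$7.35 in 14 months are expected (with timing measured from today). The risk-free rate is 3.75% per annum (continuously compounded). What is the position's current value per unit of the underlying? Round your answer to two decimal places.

C$32.61

PV(remaining dividends) I = 1.21·e^(−0.0375·13/12) + 7.35·e^(−0.0375·14/12) = 8.1972
Current forward F = (S − I)·e^(rT) = (250.55 − 8.1972)·e^(0.0375·18/12) = 242.3528 × 1.057862 = 256.3758
Value (long) = (F − K)·e^(−rT) = (256.3758 − 221.88) × 0.945303 = 32.6090
Value = C$32.61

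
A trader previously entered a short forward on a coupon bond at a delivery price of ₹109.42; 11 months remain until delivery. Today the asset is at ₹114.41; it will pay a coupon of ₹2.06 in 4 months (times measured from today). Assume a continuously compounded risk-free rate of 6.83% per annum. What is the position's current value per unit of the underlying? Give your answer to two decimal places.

-₹9.62

PV(remaining coupons) I = 2.06·e^(−0.0683·4/12) = 2.0136
Current forward F = (S − I)·e^(rT) = (114.41 − 2.0136)·e^(0.0683·11/12) = 112.3964 × 1.064610 = 119.6583
Value (long) = (F − K)·e^(−rT) = (119.6583 − 109.42) × 0.939311 = 9.6169
Short position value = −(long value) = -₹9.62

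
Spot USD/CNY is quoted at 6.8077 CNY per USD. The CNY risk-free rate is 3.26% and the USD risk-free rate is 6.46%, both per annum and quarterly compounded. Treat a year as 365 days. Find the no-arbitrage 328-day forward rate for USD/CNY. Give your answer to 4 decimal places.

By covered interest parity, F = S · (1+r_CNY/4)^(4T) / (1+r_USD/4)^(4T)
= 6.8077 × 1.029606 / 1.059278 = 6.8077 × 0.971988
F = 6.6170 CNY per USD

6.6170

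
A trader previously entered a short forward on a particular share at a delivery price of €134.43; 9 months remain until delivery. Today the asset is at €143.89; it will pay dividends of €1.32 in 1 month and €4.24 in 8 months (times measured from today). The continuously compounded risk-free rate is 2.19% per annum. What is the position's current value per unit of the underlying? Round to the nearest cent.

-€6.15

PV(remaining dividends) I = 1.32·e^(−0.0219·1/12) + 4.24·e^(−0.0219·8/12) = 5.4961
Current forward F = (S − I)·e^(rT) = (143.89 − 5.4961)·e^(0.0219·9/12) = 138.3939 × 1.016561 = 140.6858
Value (long) = (F − K)·e^(−rT) = (140.6858 − 134.43) × 0.983709 = 6.1539
Short position value = −(long value) = -€6.15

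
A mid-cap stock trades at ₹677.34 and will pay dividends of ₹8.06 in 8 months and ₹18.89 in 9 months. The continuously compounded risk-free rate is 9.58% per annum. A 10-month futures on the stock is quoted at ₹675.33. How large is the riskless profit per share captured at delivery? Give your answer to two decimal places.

₹31.07 per share

PV(dividends) I = 8.06·e^(−0.0958·8/12) + 18.89·e^(−0.0958·9/12) = 25.1417
Fair futures F* = (S − I)·e^(rT) = (677.34 − 25.1417)·e^0.079833 = 652.1983 × 1.083106 = 706.3999
Market ₹675.33 < fair 706.3999: forward underpriced → reverse cash-and-carry (short the stock, invest proceeds at r, pay the dividends, go long the forward).
Profit at T = |F_mkt − F*| = |675.33 − 706.3999| = ₹31.07 per share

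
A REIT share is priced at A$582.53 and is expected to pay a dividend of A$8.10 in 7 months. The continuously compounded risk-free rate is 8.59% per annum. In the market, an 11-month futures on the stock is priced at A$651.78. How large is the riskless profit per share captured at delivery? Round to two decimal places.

PV(dividends) I = 8.10·e^(−0.0859·7/12) = 7.7041
Fair futures F* = (S − I)·e^(rT) = (582.53 − 7.7041)·e^0.078742 = 574.8259 × 1.081925 = 621.9185
Market A$651.78 > fair 621.9185: forward overpriced → cash-and-carry (borrow at r, buy the stock and collect the dividends, short the forward).
Profit at T = |F_mkt − F*| = |651.78 − 621.9185| = A$29.86 per share

A$29.86 per share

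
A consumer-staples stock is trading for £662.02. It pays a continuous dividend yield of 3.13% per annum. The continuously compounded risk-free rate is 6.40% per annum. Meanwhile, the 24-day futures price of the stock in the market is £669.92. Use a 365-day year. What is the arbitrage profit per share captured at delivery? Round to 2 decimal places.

Fair futures: F* = S·e^(carry·T), with carry = (r − q) = 0.0640 − 0.0313 = 0.0327
F* = 662.02 · e^(0.0327 × 24/365) = 662.02 · e^0.002150 = 662.02 × 1.002152 = £663.4447
Market £669.92 > fair £663.4447: forward overpriced → cash-and-carry (buy spot, short the forward).
At maturity, profit = |F_mkt − F*| = |669.92 − 663.4447| = £6.48 per share

£6.48 per share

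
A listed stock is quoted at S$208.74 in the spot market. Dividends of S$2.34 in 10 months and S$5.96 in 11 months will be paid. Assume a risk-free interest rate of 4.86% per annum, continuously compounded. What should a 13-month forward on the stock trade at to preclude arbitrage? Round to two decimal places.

S$211.65

PV(dividends) I = 2.34·e^(−0.0486·10/12) + 5.96·e^(−0.0486·11/12)
I = 2.2471 + 5.7003 = 7.9474
F = (S − I)·e^(rT) = (208.74 − 7.9474) · e^(0.0486·13/12)
= 200.7926 · e^0.052650 = 200.7926 × 1.054061 = S$211.65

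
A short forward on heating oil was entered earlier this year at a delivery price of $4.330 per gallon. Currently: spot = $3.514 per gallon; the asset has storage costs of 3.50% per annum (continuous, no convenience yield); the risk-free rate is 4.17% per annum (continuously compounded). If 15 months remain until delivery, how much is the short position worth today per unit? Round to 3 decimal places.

$0.439 per gallon

Current fair forward for the remaining 15 months: F = S·e^((r + u)·T), (r + u) = 0.0417 + 0.0350 = 0.0767
F = 3.514 · e^(0.0767 × 15/12) = 3.514 × 1.100621 = 3.8676
Value of long forward = (F − K)·e^(−rT) = (3.8676 − 4.330) · e^(−0.0417·15/12)
= -0.4624 × 0.949210 = -0.439
Short position value = −(long value) = $0.439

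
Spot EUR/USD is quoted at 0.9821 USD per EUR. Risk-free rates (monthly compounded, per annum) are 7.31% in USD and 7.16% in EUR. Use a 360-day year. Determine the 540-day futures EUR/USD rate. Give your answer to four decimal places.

0.9843

By covered interest parity, F = S · (1+r_USD/12)^(12T) / (1+r_EUR/12)^(12T)
= 0.9821 × 1.115516 / 1.113024 = 0.9821 × 1.002239
F = 0.9843 USD per EUR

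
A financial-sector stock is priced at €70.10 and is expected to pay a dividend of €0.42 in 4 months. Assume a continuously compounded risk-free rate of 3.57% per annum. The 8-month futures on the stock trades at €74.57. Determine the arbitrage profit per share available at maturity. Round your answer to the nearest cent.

€3.21 per share

PV(dividends) I = 0.42·e^(−0.0357·4/12) = 0.4150
Fair futures F* = (S − I)·e^(rT) = (70.10 − 0.4150)·e^0.023800 = 69.6850 × 1.024085 = 71.3634
Market €74.57 > fair 71.3634: forward overpriced → cash-and-carry (borrow at r, buy the stock and collect the dividends, short the forward).
Profit at T = |F_mkt − F*| = |74.57 − 71.3634| = €3.21 per share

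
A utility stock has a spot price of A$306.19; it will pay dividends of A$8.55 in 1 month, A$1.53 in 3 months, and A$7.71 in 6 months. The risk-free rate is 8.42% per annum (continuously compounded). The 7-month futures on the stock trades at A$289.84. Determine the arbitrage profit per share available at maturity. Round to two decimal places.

PV(dividends) I = 8.55·e^(−0.0842·1/12) + 1.53·e^(−0.0842·3/12) + 7.71·e^(−0.0842·6/12) = 17.3805
Fair futures F* = (S − I)·e^(rT) = (306.19 − 17.3805)·e^0.049117 = 288.8095 × 1.050343 = 303.3490
Market A$289.84 < fair 303.3490: forward underpriced → reverse cash-and-carry (short the stock, invest proceeds at r, pay the dividends, go long the forward).
Profit at T = |F_mkt − F*| = |289.84 − 303.3490| = A$13.51 per share

A$13.51 per share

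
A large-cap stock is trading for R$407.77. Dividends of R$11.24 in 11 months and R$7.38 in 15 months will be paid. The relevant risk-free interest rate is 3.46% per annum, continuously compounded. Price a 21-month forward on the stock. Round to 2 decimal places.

PV(dividends) I = 11.24·e^(−0.0346·11/12) + 7.38·e^(−0.0346·15/12)
I = 10.8891 + 7.0676 = 17.9567
F = (S − I)·e^(rT) = (407.77 − 17.9567) · e^(0.0346·21/12)
= 389.8133 · e^0.060550 = 389.8133 × 1.062421 = R$414.15

R$414.15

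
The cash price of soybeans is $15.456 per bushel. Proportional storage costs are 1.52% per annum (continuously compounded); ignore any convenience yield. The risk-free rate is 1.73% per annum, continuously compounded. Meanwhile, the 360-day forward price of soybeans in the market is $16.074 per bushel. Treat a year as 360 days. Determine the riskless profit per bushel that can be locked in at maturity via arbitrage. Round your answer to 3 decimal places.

Fair forward: F* = S·e^(carry·T), with carry = (r + u) = 0.0173 + 0.0152 = 0.0325
F* = 15.456 · e^(0.0325 × 360/360) = 15.456 · e^0.032500 = 15.456 × 1.033034 = $15.9666
Market $16.074 > fair $15.9666: forward overpriced → cash-and-carry (buy spot, short the forward).
At maturity, profit = |F_mkt − F*| = |16.074 − 15.9666| = $0.107 per bushel

$0.107 per bushel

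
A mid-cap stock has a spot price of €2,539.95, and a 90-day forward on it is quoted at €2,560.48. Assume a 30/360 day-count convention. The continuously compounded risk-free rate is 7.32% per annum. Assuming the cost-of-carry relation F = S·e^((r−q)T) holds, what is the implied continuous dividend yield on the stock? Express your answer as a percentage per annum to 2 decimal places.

From F = S·e^((r−q)T): (r − q) = ln(F/S)/T
ln(2560.48/2539.95) = ln(1.008083) = 0.008051
(r − q) = 0.008051 / (90/360) = 0.032204
q = r − ln(F/S)/T = 0.0732 − 0.032204 = 0.040996
q = 4.10%

4.10%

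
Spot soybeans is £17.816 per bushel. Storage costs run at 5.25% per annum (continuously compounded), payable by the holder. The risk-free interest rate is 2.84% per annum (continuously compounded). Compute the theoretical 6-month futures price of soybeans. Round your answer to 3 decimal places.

Net carry = r + u − y = 0.0284 + 0.0525 − 0.0000 = 0.0809
F = S·e^((r+u−y)T) = 17.816 · e^(0.0809 × 6/12) = 17.816 · e^0.040450
= 17.816 × 1.041279 = £18.551 per bushel

£18.551 per bushel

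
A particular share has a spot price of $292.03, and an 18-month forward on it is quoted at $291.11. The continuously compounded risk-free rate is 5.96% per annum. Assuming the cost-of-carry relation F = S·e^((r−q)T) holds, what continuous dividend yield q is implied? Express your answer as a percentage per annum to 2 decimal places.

From F = S·e^((r−q)T): (r − q) = ln(F/S)/T
ln(291.11/292.03) = ln(0.996850) = -0.003155
(r − q) = -0.003155 / (18/12) = -0.002103
q = r − ln(F/S)/T = 0.0596 + 0.002103 = 0.061703
q = 6.17%

6.17%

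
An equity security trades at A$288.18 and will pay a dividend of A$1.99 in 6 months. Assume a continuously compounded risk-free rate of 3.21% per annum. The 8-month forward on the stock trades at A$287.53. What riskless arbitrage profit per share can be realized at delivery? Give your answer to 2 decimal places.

A$4.88 per share

PV(dividends) I = 1.99·e^(−0.0321·6/12) = 1.9583
Fair forward F* = (S − I)·e^(rT) = (288.18 − 1.9583)·e^0.021400 = 286.2217 × 1.021631 = 292.4130
Market A$287.53 < fair 292.4130: forward underpriced → reverse cash-and-carry (short the stock, invest proceeds at r, pay the dividends, go long the forward).
Profit at T = |F_mkt − F*| = |287.53 − 292.4130| = A$4.88 per share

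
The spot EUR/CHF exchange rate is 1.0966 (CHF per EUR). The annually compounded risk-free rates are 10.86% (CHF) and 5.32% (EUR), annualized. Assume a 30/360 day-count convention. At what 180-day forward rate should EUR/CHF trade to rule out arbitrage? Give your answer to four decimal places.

1.1251

By covered interest parity, F = S · (1+r_CHF)^T / (1+r_EUR)^T
= 1.0966 × 1.052901 / 1.026255 = 1.0966 × 1.025964
F = 1.1251 CHF per EUR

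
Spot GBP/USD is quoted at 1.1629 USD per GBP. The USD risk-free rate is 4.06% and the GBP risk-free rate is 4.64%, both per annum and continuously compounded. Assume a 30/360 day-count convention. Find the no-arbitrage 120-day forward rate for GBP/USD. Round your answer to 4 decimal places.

1.1607

F = S·e^((r_USD − r_GBP)T) = 1.1629 · e^((0.0406 − 0.0464) × 120/360)
= 1.1629 · e^-0.001933 = 1.1629 × 0.998069
F = 1.1607 USD per GBP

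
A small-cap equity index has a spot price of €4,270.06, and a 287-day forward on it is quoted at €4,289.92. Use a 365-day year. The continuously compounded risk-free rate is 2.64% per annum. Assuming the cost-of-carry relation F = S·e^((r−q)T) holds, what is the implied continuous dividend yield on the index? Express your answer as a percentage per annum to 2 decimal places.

2.05%

From F = S·e^((r−q)T): (r − q) = ln(F/S)/T
ln(4289.92/4270.06) = ln(1.004651) = 0.004640
(r − q) = 0.004640 / (287/365) = 0.005901
q = r − ln(F/S)/T = 0.0264 − 0.005901 = 0.020499
q = 2.05%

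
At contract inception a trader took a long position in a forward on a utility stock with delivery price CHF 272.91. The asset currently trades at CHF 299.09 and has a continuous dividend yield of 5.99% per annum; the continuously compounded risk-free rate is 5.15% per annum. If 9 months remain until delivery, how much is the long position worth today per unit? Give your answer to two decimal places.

CHF 23.38

Current fair forward for the remaining 9 months: F = S·e^((r − q)·T), (r − q) = 0.0515 − 0.0599 = -0.0084
F = 299.09 · e^(-0.0084 × 9/12) = 299.09 × 0.993720 = 297.2117
Value of long forward = (F − K)·e^(−rT) = (297.2117 − 272.91) · e^(−0.0515·9/12)
= 24.3017 × 0.962111 = 23.38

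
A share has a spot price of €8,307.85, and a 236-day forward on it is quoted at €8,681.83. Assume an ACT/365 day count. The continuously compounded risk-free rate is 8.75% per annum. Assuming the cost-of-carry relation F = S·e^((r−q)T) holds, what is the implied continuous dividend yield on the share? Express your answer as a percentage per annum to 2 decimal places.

From F = S·e^((r−q)T): (r − q) = ln(F/S)/T
ln(8681.83/8307.85) = ln(1.045015) = 0.044031
(r − q) = 0.044031 / (236/365) = 0.068099
q = r − ln(F/S)/T = 0.0875 − 0.068099 = 0.019401
q = 1.94%

1.94%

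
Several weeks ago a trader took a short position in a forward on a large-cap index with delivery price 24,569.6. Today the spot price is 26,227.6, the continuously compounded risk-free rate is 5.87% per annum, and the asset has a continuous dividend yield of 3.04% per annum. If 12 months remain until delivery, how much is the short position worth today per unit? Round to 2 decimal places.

-2273.40

Current fair forward for the remaining 12 months: F = S·e^((r − q)·T), (r − q) = 0.0587 − 0.0304 = 0.0283
F = 26227.6 · e^(0.0283 × 12/12) = 26227.6 × 1.02870425 = 26980.4436
Value of long forward = (F − K)·e^(−rT) = (26980.4436 − 24569.6) · e^(−0.0587·12/12)
= 2410.8436 × 0.94298962 = 2273.40
Short position value = −(long value) = -2273.40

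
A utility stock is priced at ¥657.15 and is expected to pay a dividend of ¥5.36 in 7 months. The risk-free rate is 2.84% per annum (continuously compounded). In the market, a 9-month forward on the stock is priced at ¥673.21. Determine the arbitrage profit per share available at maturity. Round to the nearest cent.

¥7.30 per share

PV(dividends) I = 5.36·e^(−0.0284·7/12) = 5.2719
Fair forward F* = (S − I)·e^(rT) = (657.15 − 5.2719)·e^0.021300 = 651.8781 × 1.021528 = 665.9117
Market ¥673.21 > fair 665.9117: forward overpriced → cash-and-carry (borrow at r, buy the stock and collect the dividends, short the forward).
Profit at T = |F_mkt − F*| = |673.21 − 665.9117| = ¥7.30 per share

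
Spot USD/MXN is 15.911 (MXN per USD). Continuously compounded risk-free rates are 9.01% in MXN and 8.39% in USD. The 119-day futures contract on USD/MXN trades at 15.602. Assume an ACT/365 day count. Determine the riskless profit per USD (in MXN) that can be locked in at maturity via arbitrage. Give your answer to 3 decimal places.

0.341 per USD (in MXN)

Fair futures: F* = S·e^(carry·T), with carry = (r_MXN − r_USD) = 0.0901 − 0.0839 = 0.0062
F* = 15.911 · e^(0.0062 × 119/365) = 15.911 · e^0.002021 = 15.911 × 1.002023 = 15.9432
Market 15.602 < fair 15.9432: forward underpriced → reverse cash-and-carry (short spot, go long the forward).
At maturity, profit = |F_mkt − F*| = |15.602 − 15.9432| = 0.341 per USD (in MXN)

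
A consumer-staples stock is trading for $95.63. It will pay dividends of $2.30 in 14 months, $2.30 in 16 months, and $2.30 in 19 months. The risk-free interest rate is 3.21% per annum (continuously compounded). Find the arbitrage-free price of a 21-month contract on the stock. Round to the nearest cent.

$94.17

PV(dividends) I = 2.30·e^(−0.0321·14/12) + 2.30·e^(−0.0321·16/12) + 2.30·e^(−0.0321·19/12)
I = 2.2155 + 2.2036 + 2.1860 = 6.6051
F = (S − I)·e^(rT) = (95.63 − 6.6051) · e^(0.0321·21/12)
= 89.0249 · e^0.056175 = 89.0249 × 1.057783 = $94.17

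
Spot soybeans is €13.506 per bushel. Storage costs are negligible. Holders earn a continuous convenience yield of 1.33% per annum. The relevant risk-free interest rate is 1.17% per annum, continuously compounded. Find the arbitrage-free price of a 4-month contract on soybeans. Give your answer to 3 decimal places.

Net carry = r + u − y = 0.0117 + 0.0000 − 0.0133 = -0.0016
F = S·e^((r+u−y)T) = 13.506 · e^(-0.0016 × 4/12) = 13.506 · e^-0.000533
= 13.506 × 0.999467 = €13.499 per bushel

€13.499 per bushel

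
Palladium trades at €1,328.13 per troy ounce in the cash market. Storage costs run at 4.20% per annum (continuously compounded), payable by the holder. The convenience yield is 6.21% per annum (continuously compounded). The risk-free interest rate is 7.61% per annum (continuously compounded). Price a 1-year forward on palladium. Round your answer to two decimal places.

Net carry = r + u − y = 0.0761 + 0.0420 − 0.0621 = 0.0560
F = S·e^((r+u−y)T) = 1328.13 · e^(0.0560 × 12/12) = 1328.13 · e^0.05600000
= 1328.13 × 1.05759768 = €1,404.63 per troy ounce

€1,404.63 per troy ounce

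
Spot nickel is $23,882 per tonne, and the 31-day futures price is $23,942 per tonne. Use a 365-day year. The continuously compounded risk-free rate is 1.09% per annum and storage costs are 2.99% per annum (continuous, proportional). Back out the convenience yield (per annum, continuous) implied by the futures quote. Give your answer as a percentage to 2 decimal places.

F = S·e^((r+u−y)T) ⇒ (r+u−y) = ln(F/S)/T
ln(23942/23882) = 0.002509; /T ⇒ 0.029541
y = r + u − ln(F/S)/T = 0.0109 + 0.0299 − 0.029541 = 0.011259
y = 1.13%

1.13%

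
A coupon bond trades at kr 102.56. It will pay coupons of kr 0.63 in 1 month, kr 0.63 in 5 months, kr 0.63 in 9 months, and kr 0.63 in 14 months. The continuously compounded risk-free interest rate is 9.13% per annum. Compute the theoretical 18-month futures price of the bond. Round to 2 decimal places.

PV(coupons) I = 0.63·e^(−0.0913·1/12) + 0.63·e^(−0.0913·5/12) + 0.63·e^(−0.0913·9/12) + 0.63·e^(−0.0913·14/12)
I = 0.6252 + 0.6065 + 0.5883 + 0.5663 = 2.3863
F = (S − I)·e^(rT) = (102.56 − 2.3863) · e^(0.0913·18/12)
= 100.1737 · e^0.136950 = 100.1737 × 1.146771 = kr 114.88

kr 114.88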